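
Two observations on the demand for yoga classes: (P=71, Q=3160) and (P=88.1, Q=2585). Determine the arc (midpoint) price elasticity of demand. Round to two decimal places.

ΔQ = 2585 − 3160 = -575; ΔP = 88.1 − 71 = 17.1.
Midpoints: P̄ = 79.55, Q̄ = 2872.5.
ε = (ΔQ/ΔP)(P̄/Q̄) = (-575/17.1)(79.55/2872.5).

-0.93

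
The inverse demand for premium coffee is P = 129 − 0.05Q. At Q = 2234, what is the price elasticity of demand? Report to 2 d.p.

-0.15

At Q = 2234, P = 129 − 0.05(2234) = 17.30.
dP/dQ = −0.05, so dQ/dP = 1/(−0.05) = -20.000.
ε = (dQ/dP)(P/Q) = (-20.000)(17.30/2234).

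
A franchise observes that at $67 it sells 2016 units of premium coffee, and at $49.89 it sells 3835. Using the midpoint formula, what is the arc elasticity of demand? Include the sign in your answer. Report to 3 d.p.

-2.124

ΔQ = 3835 − 2016 = 1819; ΔP = 49.89 − 67 = -17.11.
Midpoints: P̄ = 58.45, Q̄ = 2925.5.
ε = (ΔQ/ΔP)(P̄/Q̄) = (1819/-17.11)(58.45/2925.5).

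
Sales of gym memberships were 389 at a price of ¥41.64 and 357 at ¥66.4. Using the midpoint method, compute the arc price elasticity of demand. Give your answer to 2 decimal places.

ΔQ = 357 − 389 = -32; ΔP = 66.4 − 41.64 = 24.76.
Midpoints: P̄ = 54.02, Q̄ = 373.0.
ε = (ΔQ/ΔP)(P̄/Q̄) = (-32/24.76)(54.02/373.0).

-0.19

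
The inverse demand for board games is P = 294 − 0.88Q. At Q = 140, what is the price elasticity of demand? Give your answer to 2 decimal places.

At Q = 140, P = 294 − 0.88(140) = 170.80.
dP/dQ = −0.88, so dQ/dP = 1/(−0.88) = -1.136.
ε = (dQ/dP)(P/Q) = (-1.136)(170.80/140).

-1.39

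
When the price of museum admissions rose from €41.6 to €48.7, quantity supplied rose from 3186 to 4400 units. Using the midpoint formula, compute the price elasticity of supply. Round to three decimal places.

2.035

ΔQ = 4400 − 3186 = 1214; ΔP = 48.7 − 41.6 = 7.1.
Midpoints: P̄ = 45.15, Q̄ = 3793.0.
ε_s = (ΔQ/ΔP)(P̄/Q̄) = (1214/7.1)(45.15/3793.0).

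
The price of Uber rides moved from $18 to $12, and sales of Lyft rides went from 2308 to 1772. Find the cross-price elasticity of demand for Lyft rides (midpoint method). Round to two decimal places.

0.66

ΔQ_x = 1772 − 2308 = -536; ΔP_y = 12 − 18 = -6.
Midpoints: P̄_y = 15.00, Q̄_x = 2040.0.
ε_xy = (ΔQ_x/ΔP_y)(P̄_y/Q̄_x) = (-536/-6)(15.00/2040.0).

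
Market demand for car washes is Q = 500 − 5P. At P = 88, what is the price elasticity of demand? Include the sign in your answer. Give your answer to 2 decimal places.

-7.33

At P = 88, Q = 60.
dQ/dP = −5.
ε = (dQ/dP)(P/Q) = (-5)(88/60).
|ε| > 1, so demand is elastic at this price.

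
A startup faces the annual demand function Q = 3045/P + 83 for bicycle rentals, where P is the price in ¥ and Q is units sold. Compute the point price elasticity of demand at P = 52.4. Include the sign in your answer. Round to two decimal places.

At P = 52.4, Q = 141.111.
dQ/dP = −3045/P² = -1.109.
ε = (dQ/dP)(P/Q) = (-1.109)(52.4/141.111).

-0.41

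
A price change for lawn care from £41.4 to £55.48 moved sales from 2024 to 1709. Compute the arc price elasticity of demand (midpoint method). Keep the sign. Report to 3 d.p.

ΔQ = 1709 − 2024 = -315; ΔP = 55.48 − 41.4 = 14.08.
Midpoints: P̄ = 48.44, Q̄ = 1866.5.
ε = (ΔQ/ΔP)(P̄/Q̄) = (-315/14.08)(48.44/1866.5).

-0.581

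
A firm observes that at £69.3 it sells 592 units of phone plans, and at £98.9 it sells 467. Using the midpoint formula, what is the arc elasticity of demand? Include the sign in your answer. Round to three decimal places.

ΔQ = 467 − 592 = -125; ΔP = 98.9 − 69.3 = 29.6.
Midpoints: P̄ = 84.10, Q̄ = 529.5.
ε = (ΔQ/ΔP)(P̄/Q̄) = (-125/29.6)(84.10/529.5).

-0.671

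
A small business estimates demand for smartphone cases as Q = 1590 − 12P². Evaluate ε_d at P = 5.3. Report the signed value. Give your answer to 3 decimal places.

-0.538

At P = 5.3, Q = 1252.920.
dQ/dP = −24P = -127.200.
ε = (dQ/dP)(P/Q) = (-127.200)(5.3/1252.920).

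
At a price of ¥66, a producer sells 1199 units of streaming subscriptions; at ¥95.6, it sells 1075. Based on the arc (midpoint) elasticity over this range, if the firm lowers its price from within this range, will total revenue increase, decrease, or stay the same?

Arc ε = (-124/29.6)(80.80/1137.0) ≈ -0.298.
|ε| = 0.30 < 1, so demand is inelastic. A price cut therefore reduces total revenue.

decrease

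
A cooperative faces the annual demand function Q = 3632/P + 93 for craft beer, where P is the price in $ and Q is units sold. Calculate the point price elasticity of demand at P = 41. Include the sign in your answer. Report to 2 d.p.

-0.49

At P = 41, Q = 181.585.
dQ/dP = −3632/P² = -2.161.
ε = (dQ/dP)(P/Q) = (-2.161)(41/181.585).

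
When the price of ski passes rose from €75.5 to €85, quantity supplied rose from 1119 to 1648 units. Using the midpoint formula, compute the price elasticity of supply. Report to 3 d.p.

3.230

ΔQ = 1648 − 1119 = 529; ΔP = 85 − 75.5 = 9.5.
Midpoints: P̄ = 80.25, Q̄ = 1383.5.
ε_s = (ΔQ/ΔP)(P̄/Q̄) = (529/9.5)(80.25/1383.5).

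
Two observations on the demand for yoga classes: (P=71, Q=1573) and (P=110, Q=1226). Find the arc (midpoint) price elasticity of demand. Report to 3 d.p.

-0.575

ΔQ = 1226 − 1573 = -347; ΔP = 110 − 71 = 39.
Midpoints: P̄ = 90.50, Q̄ = 1399.5.
ε = (ΔQ/ΔP)(P̄/Q̄) = (-347/39)(90.50/1399.5).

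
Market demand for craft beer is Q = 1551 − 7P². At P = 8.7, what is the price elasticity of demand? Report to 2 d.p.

-1.04

At P = 8.7, Q = 1021.170.
dQ/dP = −14P = -121.800.
ε = (dQ/dP)(P/Q) = (-121.800)(8.7/1021.170).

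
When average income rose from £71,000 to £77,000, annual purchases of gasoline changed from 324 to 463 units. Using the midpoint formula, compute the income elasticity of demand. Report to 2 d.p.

ΔQ = 139, ΔI = 6000. Midpoints: Ī = 74,000, Q̄ = 393.5.
ε_I = (ΔQ/ΔI)(Ī/Q̄) = (139/6000)(74000/393.5).

4.36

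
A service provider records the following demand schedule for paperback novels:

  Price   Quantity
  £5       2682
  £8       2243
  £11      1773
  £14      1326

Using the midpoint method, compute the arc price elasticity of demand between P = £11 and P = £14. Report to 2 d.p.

-1.20

At P = 11, Q = 1773; at P = 14, Q = 1326.
ΔQ = -447, ΔP = 3. Midpoints: P̄ = 12.50, Q̄ = 1549.5.
ε = (ΔQ/ΔP)(P̄/Q̄) = (-447/3)(12.50/1549.5).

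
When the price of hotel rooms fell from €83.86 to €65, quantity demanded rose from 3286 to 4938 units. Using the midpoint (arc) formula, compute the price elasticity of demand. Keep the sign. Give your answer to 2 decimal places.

-1.59

ΔQ = 4938 − 3286 = 1652; ΔP = 65 − 83.86 = -18.86.
Midpoints: P̄ = 74.43, Q̄ = 4112.0.
ε = (ΔQ/ΔP)(P̄/Q̄) = (1652/-18.86)(74.43/4112.0).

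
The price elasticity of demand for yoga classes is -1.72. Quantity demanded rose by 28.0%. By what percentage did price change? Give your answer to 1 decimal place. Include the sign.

%ΔP ≈ %ΔQ / ε = (28.0%)/(-1.72) = -16.28%.

-16.3%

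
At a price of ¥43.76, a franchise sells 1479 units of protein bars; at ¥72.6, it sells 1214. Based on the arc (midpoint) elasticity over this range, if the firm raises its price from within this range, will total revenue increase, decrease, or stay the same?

increase

Arc ε = (-265/28.84)(58.18/1346.5) ≈ -0.397.
|ε| = 0.40 < 1, so demand is inelastic. A price rise therefore raises total revenue.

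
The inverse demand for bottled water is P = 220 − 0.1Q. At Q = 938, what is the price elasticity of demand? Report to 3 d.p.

At Q = 938, P = 220 − 0.1(938) = 126.20.
dP/dQ = −0.1, so dQ/dP = 1/(−0.1) = -10.000.
ε = (dQ/dP)(P/Q) = (-10.000)(126.20/938).

-1.345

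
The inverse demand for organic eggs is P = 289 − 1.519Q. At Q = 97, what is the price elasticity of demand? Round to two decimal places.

At Q = 97, P = 289 − 1.519(97) = 141.66.
dP/dQ = −1.519, so dQ/dP = 1/(−1.519) = -0.658.
ε = (dQ/dP)(P/Q) = (-0.658)(141.66/97).

-0.96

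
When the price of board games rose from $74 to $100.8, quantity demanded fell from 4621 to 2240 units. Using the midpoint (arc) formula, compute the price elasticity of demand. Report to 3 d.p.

-2.263

ΔQ = 2240 − 4621 = -2381; ΔP = 100.8 − 74 = 26.8.
Midpoints: P̄ = 87.40, Q̄ = 3430.5.
ε = (ΔQ/ΔP)(P̄/Q̄) = (-2381/26.8)(87.40/3430.5).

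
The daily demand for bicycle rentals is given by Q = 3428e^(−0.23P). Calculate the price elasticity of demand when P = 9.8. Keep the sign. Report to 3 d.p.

-2.254

At P = 9.8, Q = 359.866.
dQ/dP = −0.23·3428e^(−0.23P) = −0.23Q = -82.769.
ε = (dQ/dP)(P/Q) = (-82.769)(9.8/359.866).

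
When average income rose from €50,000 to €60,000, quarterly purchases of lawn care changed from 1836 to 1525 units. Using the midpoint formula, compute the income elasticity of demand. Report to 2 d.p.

-1.02

ΔQ = -311, ΔI = 10000. Midpoints: Ī = 55,000, Q̄ = 1680.5.
ε_I = (ΔQ/ΔI)(Ī/Q̄) = (-311/10000)(55000/1680.5).
ε_I < 0, so the good is inferior.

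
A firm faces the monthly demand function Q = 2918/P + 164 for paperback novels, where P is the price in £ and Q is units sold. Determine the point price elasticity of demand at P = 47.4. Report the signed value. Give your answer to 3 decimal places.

At P = 47.4, Q = 225.561.
dQ/dP = −2918/P² = -1.299.
ε = (dQ/dP)(P/Q) = (-1.299)(47.4/225.561).

-0.273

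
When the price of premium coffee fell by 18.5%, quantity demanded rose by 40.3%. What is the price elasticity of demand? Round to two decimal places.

-2.18

ε = %ΔQ / %ΔP = (40.3)/(-18.5) = -2.178.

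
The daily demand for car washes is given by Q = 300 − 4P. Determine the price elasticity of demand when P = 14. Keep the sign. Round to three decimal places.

At P = 14, Q = 244.
dQ/dP = −4.
ε = (dQ/dP)(P/Q) = (-4)(14/244).

-0.230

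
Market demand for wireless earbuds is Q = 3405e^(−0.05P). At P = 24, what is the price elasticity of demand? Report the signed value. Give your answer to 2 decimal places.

-1.20

At P = 24, Q = 1025.566.
dQ/dP = −0.05·3405e^(−0.05P) = −0.05Q = -51.278.
ε = (dQ/dP)(P/Q) = (-51.278)(24/1025.566).
|ε| > 1, so demand is elastic at this price.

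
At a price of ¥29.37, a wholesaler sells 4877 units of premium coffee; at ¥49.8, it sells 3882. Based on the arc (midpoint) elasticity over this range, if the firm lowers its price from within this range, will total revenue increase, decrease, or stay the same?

decrease

Arc ε = (-995/20.43)(39.59/4379.5) ≈ -0.440.
|ε| = 0.44 < 1, so demand is inelastic. A price cut therefore reduces total revenue.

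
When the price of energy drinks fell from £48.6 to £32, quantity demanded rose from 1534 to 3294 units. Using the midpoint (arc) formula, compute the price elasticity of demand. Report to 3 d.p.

-1.770

ΔQ = 3294 − 1534 = 1760; ΔP = 32 − 48.6 = -16.6.
Midpoints: P̄ = 40.30, Q̄ = 2414.0.
ε = (ΔQ/ΔP)(P̄/Q̄) = (1760/-16.6)(40.30/2414.0).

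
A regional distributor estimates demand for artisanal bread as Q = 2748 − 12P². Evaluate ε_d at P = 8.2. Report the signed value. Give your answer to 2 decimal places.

At P = 8.2, Q = 1941.120.
dQ/dP = −24P = -196.800.
ε = (dQ/dP)(P/Q) = (-196.800)(8.2/1941.120).

-0.83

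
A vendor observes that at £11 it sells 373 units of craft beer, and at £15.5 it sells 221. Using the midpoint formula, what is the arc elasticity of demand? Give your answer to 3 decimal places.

-1.507

ΔQ = 221 − 373 = -152; ΔP = 15.5 − 11 = 4.5.
Midpoints: P̄ = 13.25, Q̄ = 297.0.
ε = (ΔQ/ΔP)(P̄/Q̄) = (-152/4.5)(13.25/297.0).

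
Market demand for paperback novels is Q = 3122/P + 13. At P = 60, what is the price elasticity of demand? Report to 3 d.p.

At P = 60, Q = 65.033.
dQ/dP = −3122/P² = -0.867.
ε = (dQ/dP)(P/Q) = (-0.867)(60/65.033).

-0.800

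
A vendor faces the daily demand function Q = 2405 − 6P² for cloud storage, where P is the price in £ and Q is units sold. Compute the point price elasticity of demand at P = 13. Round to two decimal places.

-1.46

At P = 13, Q = 1391.
dQ/dP = −12P = -156.
ε = (dQ/dP)(P/Q) = (-156)(13/1391).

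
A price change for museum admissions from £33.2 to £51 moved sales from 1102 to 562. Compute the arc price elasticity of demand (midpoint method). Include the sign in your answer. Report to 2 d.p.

-1.54

ΔQ = 562 − 1102 = -540; ΔP = 51 − 33.2 = 17.8.
Midpoints: P̄ = 42.10, Q̄ = 832.0.
ε = (ΔQ/ΔP)(P̄/Q̄) = (-540/17.8)(42.10/832.0).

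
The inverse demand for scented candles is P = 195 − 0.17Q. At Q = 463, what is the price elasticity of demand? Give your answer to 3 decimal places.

At Q = 463, P = 195 − 0.17(463) = 116.29.
dP/dQ = −0.17, so dQ/dP = 1/(−0.17) = -5.882.
ε = (dQ/dP)(P/Q) = (-5.882)(116.29/463).

-1.477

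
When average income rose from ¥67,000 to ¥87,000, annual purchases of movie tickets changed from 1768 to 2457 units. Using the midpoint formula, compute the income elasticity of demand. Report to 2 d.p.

ΔQ = 689, ΔI = 20000. Midpoints: Ī = 77,000, Q̄ = 2112.5.
ε_I = (ΔQ/ΔI)(Ī/Q̄) = (689/20000)(77000/2112.5).

1.26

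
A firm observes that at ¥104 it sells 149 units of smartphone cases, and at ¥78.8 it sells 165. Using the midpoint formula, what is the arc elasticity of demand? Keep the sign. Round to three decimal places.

-0.370

ΔQ = 165 − 149 = 16; ΔP = 78.8 − 104 = -25.2.
Midpoints: P̄ = 91.40, Q̄ = 157.0.
ε = (ΔQ/ΔP)(P̄/Q̄) = (16/-25.2)(91.40/157.0).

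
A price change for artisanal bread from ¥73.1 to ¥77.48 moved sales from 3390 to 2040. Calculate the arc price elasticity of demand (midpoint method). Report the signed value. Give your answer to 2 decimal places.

-8.55

ΔQ = 2040 − 3390 = -1350; ΔP = 77.48 − 73.1 = 4.38.
Midpoints: P̄ = 75.29, Q̄ = 2715.0.
ε = (ΔQ/ΔP)(P̄/Q̄) = (-1350/4.38)(75.29/2715.0).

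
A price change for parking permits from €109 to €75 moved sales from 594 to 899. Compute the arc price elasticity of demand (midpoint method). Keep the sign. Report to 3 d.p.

-1.106

ΔQ = 899 − 594 = 305; ΔP = 75 − 109 = -34.
Midpoints: P̄ = 92.00, Q̄ = 746.5.
ε = (ΔQ/ΔP)(P̄/Q̄) = (305/-34)(92.00/746.5).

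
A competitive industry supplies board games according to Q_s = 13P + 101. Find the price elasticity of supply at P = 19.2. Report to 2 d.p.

0.71

At P = 19.2, Q_s = 350.60.
dQ_s/dP = 13.
ε_s = (dQ_s/dP)(P/Q_s) = (13)(19.2/350.60).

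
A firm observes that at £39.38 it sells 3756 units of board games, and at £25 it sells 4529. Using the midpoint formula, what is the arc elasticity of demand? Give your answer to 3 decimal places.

-0.418

ΔQ = 4529 − 3756 = 773; ΔP = 25 − 39.38 = -14.38.
Midpoints: P̄ = 32.19, Q̄ = 4142.5.
ε = (ΔQ/ΔP)(P̄/Q̄) = (773/-14.38)(32.19/4142.5).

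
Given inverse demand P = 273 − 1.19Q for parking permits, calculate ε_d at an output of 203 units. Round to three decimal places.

At Q = 203, P = 273 − 1.19(203) = 31.43.
dP/dQ = −1.19, so dQ/dP = 1/(−1.19) = -0.840.
ε = (dQ/dP)(P/Q) = (-0.840)(31.43/203).

-0.130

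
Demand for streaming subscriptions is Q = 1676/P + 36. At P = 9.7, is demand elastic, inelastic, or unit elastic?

Q = 208.784, dQ/dP = -17.813.
ε = (dQ/dP)(P/Q) ≈ -0.828.
|ε| = 0.83 < 1.

inelastic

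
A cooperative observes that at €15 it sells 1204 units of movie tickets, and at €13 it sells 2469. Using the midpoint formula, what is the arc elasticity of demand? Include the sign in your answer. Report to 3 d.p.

ΔQ = 2469 − 1204 = 1265; ΔP = 13 − 15 = -2.
Midpoints: P̄ = 14.00, Q̄ = 1836.5.
ε = (ΔQ/ΔP)(P̄/Q̄) = (1265/-2)(14.00/1836.5).

-4.822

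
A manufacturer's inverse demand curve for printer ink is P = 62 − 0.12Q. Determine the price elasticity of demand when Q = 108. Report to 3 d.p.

-3.784

At Q = 108, P = 62 − 0.12(108) = 49.04.
dP/dQ = −0.12, so dQ/dP = 1/(−0.12) = -8.333.
ε = (dQ/dP)(P/Q) = (-8.333)(49.04/108).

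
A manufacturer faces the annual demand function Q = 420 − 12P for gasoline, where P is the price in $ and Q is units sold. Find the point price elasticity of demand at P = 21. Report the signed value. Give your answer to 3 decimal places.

At P = 21, Q = 168.
dQ/dP = −12.
ε = (dQ/dP)(P/Q) = (-12)(21/168).

-1.500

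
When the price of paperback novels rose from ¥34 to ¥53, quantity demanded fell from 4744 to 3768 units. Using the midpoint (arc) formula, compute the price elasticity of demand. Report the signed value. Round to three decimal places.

-0.525

ΔQ = 3768 − 4744 = -976; ΔP = 53 − 34 = 19.
Midpoints: P̄ = 43.50, Q̄ = 4256.0.
ε = (ΔQ/ΔP)(P̄/Q̄) = (-976/19)(43.50/4256.0).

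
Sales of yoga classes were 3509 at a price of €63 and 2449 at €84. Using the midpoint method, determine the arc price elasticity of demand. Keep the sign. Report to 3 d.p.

-1.245

ΔQ = 2449 − 3509 = -1060; ΔP = 84 − 63 = 21.
Midpoints: P̄ = 73.50, Q̄ = 2979.0.
ε = (ΔQ/ΔP)(P̄/Q̄) = (-1060/21)(73.50/2979.0).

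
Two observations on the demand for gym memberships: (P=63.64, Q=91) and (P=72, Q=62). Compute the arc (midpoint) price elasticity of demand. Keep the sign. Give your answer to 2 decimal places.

-3.08

ΔQ = 62 − 91 = -29; ΔP = 72 − 63.64 = 8.36.
Midpoints: P̄ = 67.82, Q̄ = 76.5.
ε = (ΔQ/ΔP)(P̄/Q̄) = (-29/8.36)(67.82/76.5).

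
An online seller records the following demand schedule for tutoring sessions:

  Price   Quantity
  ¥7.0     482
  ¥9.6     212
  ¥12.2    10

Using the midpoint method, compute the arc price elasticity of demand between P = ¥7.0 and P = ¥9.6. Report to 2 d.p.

At P = 7.0, Q = 482; at P = 9.6, Q = 212.
ΔQ = -270, ΔP = 2.6. Midpoints: P̄ = 8.30, Q̄ = 347.0.
ε = (ΔQ/ΔP)(P̄/Q̄) = (-270/2.6)(8.30/347.0).

-2.48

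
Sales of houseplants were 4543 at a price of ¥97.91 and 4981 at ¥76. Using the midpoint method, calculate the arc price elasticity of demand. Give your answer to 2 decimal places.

-0.37

ΔQ = 4981 − 4543 = 438; ΔP = 76 − 97.91 = -21.91.
Midpoints: P̄ = 86.95, Q̄ = 4762.0.
ε = (ΔQ/ΔP)(P̄/Q̄) = (438/-21.91)(86.95/4762.0).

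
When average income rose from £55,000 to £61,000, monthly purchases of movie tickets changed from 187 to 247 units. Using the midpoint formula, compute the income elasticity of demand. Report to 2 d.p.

2.67

ΔQ = 60, ΔI = 6000. Midpoints: Ī = 58,000, Q̄ = 217.0.
ε_I = (ΔQ/ΔI)(Ī/Q̄) = (60/6000)(58000/217.0).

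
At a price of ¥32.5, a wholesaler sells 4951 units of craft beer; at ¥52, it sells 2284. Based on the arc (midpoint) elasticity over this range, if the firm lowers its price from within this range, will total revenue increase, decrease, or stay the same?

Arc ε = (-2667/19.5)(42.25/3617.5) ≈ -1.597.
|ε| = 1.60 > 1, so demand is elastic. A price cut therefore raises total revenue.

increase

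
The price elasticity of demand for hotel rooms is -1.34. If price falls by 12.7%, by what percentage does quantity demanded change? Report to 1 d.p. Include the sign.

%ΔQ ≈ ε × %ΔP = (-1.34)(-12.7%) = 17.02%.

17.0%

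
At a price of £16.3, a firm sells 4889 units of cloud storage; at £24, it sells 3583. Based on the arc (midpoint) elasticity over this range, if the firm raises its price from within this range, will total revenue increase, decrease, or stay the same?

increase

Arc ε = (-1306/7.7)(20.15/4236.0) ≈ -0.807.
|ε| = 0.81 < 1, so demand is inelastic. A price rise therefore raises total revenue.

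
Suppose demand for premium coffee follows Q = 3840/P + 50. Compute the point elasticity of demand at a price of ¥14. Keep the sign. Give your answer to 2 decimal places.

At P = 14, Q = 324.286.
dQ/dP = −3840/P² = -19.592.
ε = (dQ/dP)(P/Q) = (-19.592)(14/324.286).
|ε| < 1, so demand is inelastic at this price.

-0.85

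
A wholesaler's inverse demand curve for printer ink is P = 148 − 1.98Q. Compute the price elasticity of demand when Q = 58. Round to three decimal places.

At Q = 58, P = 148 − 1.98(58) = 33.16.
dP/dQ = −1.98, so dQ/dP = 1/(−1.98) = -0.505.
ε = (dQ/dP)(P/Q) = (-0.505)(33.16/58).

-0.289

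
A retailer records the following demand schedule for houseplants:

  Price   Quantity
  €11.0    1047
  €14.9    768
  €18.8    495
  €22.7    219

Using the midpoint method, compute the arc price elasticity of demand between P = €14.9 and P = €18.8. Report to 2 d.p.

At P = 14.9, Q = 768; at P = 18.8, Q = 495.
ΔQ = -273, ΔP = 3.9. Midpoints: P̄ = 16.85, Q̄ = 631.5.
ε = (ΔQ/ΔP)(P̄/Q̄) = (-273/3.9)(16.85/631.5).

-1.87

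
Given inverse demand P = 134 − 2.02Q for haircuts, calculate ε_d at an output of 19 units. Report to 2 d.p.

-2.49

At Q = 19, P = 134 − 2.02(19) = 95.62.
dP/dQ = −2.02, so dQ/dP = 1/(−2.02) = -0.495.
ε = (dQ/dP)(P/Q) = (-0.495)(95.62/19).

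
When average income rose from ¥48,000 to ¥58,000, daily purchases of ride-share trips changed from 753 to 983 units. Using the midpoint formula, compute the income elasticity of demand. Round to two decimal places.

1.40

ΔQ = 230, ΔI = 10000. Midpoints: Ī = 53,000, Q̄ = 868.0.
ε_I = (ΔQ/ΔI)(Ī/Q̄) = (230/10000)(53000/868.0).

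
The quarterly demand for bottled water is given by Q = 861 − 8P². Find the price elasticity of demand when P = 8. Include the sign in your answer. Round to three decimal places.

At P = 8, Q = 349.
dQ/dP = −16P = -128.
ε = (dQ/dP)(P/Q) = (-128)(8/349).

-2.934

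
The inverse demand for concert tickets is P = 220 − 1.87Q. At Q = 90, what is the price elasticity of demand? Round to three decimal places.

At Q = 90, P = 220 − 1.87(90) = 51.70.
dP/dQ = −1.87, so dQ/dP = 1/(−1.87) = -0.535.
ε = (dQ/dP)(P/Q) = (-0.535)(51.70/90).

-0.307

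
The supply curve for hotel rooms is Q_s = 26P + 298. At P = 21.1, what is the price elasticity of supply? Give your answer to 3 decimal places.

0.648

At P = 21.1, Q_s = 846.60.
dQ_s/dP = 26.
ε_s = (dQ_s/dP)(P/Q_s) = (26)(21.1/846.60).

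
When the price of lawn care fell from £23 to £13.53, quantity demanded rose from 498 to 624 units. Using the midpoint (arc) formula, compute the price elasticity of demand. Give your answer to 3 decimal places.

-0.433

ΔQ = 624 − 498 = 126; ΔP = 13.53 − 23 = -9.47.
Midpoints: P̄ = 18.27, Q̄ = 561.0.
ε = (ΔQ/ΔP)(P̄/Q̄) = (126/-9.47)(18.27/561.0).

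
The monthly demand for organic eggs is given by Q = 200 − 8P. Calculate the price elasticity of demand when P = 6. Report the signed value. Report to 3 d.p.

At P = 6, Q = 152.
dQ/dP = −8.
ε = (dQ/dP)(P/Q) = (-8)(6/152).

-0.316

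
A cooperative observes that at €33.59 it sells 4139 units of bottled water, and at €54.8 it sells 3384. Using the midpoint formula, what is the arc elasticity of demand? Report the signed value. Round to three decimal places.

ΔQ = 3384 − 4139 = -755; ΔP = 54.8 − 33.59 = 21.21.
Midpoints: P̄ = 44.20, Q̄ = 3761.5.
ε = (ΔQ/ΔP)(P̄/Q̄) = (-755/21.21)(44.20/3761.5).

-0.418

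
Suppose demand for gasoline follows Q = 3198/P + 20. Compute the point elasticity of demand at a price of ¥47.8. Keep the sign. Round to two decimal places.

-0.77

At P = 47.8, Q = 86.904.
dQ/dP = −3198/P² = -1.400.
ε = (dQ/dP)(P/Q) = (-1.400)(47.8/86.904).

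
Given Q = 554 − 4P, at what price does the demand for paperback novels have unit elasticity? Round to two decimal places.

For linear demand Q = a − bP, ε = −bP/(a − bP). |ε| = 1 when bP = a − bP, i.e. P = a/(2b).
P = 554/(2·4) = 554/8 = 69.2500.

69.25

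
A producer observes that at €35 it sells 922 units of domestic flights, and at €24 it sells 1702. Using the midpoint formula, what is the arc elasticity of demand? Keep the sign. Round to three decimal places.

-1.594

ΔQ = 1702 − 922 = 780; ΔP = 24 − 35 = -11.
Midpoints: P̄ = 29.50, Q̄ = 1312.0.
ε = (ΔQ/ΔP)(P̄/Q̄) = (780/-11)(29.50/1312.0).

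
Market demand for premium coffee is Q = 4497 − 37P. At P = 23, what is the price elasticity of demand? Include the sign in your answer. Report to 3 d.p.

-0.233

At P = 23, Q = 3646.
dQ/dP = −37.
ε = (dQ/dP)(P/Q) = (-37)(23/3646).
|ε| < 1, so demand is inelastic at this price.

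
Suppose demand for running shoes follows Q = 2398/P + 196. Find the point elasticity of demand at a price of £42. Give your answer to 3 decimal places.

-0.226

At P = 42, Q = 253.095.
dQ/dP = −2398/P² = -1.359.
ε = (dQ/dP)(P/Q) = (-1.359)(42/253.095).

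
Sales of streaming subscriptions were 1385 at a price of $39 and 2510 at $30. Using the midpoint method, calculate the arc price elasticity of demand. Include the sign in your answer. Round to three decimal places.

ΔQ = 2510 − 1385 = 1125; ΔP = 30 − 39 = -9.
Midpoints: P̄ = 34.50, Q̄ = 1947.5.
ε = (ΔQ/ΔP)(P̄/Q̄) = (1125/-9)(34.50/1947.5).

-2.214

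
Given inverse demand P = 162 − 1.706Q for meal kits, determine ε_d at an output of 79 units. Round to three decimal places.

-0.202

At Q = 79, P = 162 − 1.706(79) = 27.23.
dP/dQ = −1.706, so dQ/dP = 1/(−1.706) = -0.586.
ε = (dQ/dP)(P/Q) = (-0.586)(27.23/79).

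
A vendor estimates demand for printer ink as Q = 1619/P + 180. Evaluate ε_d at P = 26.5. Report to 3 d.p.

-0.253

At P = 26.5, Q = 241.094.
dQ/dP = −1619/P² = -2.305.
ε = (dQ/dP)(P/Q) = (-2.305)(26.5/241.094).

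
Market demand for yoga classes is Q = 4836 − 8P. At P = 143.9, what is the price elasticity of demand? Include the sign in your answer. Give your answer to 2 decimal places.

-0.31

At P = 143.9, Q = 3684.800.
dQ/dP = −8.
ε = (dQ/dP)(P/Q) = (-8)(143.9/3684.800).
|ε| < 1, so demand is inelastic at this price.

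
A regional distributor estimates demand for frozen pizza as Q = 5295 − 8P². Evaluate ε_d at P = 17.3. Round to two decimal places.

At P = 17.3, Q = 2900.680.
dQ/dP = −16P = -276.800.
ε = (dQ/dP)(P/Q) = (-276.800)(17.3/2900.680).
|ε| > 1, so demand is elastic at this price.

-1.65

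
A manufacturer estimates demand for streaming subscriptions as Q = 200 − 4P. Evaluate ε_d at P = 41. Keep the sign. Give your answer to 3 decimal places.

-4.556

At P = 41, Q = 36.
dQ/dP = −4.
ε = (dQ/dP)(P/Q) = (-4)(41/36).
|ε| > 1, so demand is elastic at this price.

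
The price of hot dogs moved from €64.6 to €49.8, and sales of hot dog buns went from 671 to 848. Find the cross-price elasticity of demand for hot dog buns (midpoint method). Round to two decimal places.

ΔQ_x = 848 − 671 = 177; ΔP_y = 49.8 − 64.6 = -14.8.
Midpoints: P̄_y = 57.20, Q̄_x = 759.5.
ε_xy = (ΔQ_x/ΔP_y)(P̄_y/Q̄_x) = (177/-14.8)(57.20/759.5).

-0.90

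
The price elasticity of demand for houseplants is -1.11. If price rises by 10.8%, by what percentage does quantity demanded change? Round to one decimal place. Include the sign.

%ΔQ ≈ ε × %ΔP = (-1.11)(10.8%) = -11.99%.

-12.0%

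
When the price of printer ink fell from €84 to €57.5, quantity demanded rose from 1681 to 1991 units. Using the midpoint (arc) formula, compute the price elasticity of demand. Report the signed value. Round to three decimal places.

ΔQ = 1991 − 1681 = 310; ΔP = 57.5 − 84 = -26.5.
Midpoints: P̄ = 70.75, Q̄ = 1836.0.
ε = (ΔQ/ΔP)(P̄/Q̄) = (310/-26.5)(70.75/1836.0).

-0.451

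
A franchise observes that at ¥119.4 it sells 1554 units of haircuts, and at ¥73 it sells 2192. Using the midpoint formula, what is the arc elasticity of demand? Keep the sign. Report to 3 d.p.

ΔQ = 2192 − 1554 = 638; ΔP = 73 − 119.4 = -46.4.
Midpoints: P̄ = 96.20, Q̄ = 1873.0.
ε = (ΔQ/ΔP)(P̄/Q̄) = (638/-46.4)(96.20/1873.0).

-0.706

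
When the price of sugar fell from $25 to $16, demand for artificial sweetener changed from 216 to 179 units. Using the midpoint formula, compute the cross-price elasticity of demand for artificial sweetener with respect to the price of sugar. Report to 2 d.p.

0.43

ΔQ_x = 179 − 216 = -37; ΔP_y = 16 − 25 = -9.
Midpoints: P̄_y = 20.50, Q̄_x = 197.5.
ε_xy = (ΔQ_x/ΔP_y)(P̄_y/Q̄_x) = (-37/-9)(20.50/197.5).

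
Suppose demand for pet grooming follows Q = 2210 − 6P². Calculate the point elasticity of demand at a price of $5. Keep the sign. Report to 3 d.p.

-0.146

At P = 5, Q = 2060.
dQ/dP = −12P = -60.
ε = (dQ/dP)(P/Q) = (-60)(5/2060).
|ε| < 1, so demand is inelastic at this price.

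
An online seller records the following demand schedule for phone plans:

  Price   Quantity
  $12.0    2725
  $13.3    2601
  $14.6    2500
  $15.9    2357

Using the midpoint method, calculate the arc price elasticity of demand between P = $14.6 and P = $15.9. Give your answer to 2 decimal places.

At P = 14.6, Q = 2500; at P = 15.9, Q = 2357.
ΔQ = -143, ΔP = 1.3. Midpoints: P̄ = 15.25, Q̄ = 2428.5.
ε = (ΔQ/ΔP)(P̄/Q̄) = (-143/1.3)(15.25/2428.5).

-0.69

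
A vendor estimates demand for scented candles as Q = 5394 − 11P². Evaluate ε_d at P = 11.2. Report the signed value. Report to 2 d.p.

-0.69

At P = 11.2, Q = 4014.160.
dQ/dP = −22P = -246.400.
ε = (dQ/dP)(P/Q) = (-246.400)(11.2/4014.160).
|ε| < 1, so demand is inelastic at this price.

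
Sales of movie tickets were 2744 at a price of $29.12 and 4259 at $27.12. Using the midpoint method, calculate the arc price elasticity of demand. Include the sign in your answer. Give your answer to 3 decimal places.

ΔQ = 4259 − 2744 = 1515; ΔP = 27.12 − 29.12 = -2.
Midpoints: P̄ = 28.12, Q̄ = 3501.5.
ε = (ΔQ/ΔP)(P̄/Q̄) = (1515/-2)(28.12/3501.5).

-6.083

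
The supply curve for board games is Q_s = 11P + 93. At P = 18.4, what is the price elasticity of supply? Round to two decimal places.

At P = 18.4, Q_s = 295.40.
dQ_s/dP = 11.
ε_s = (dQ_s/dP)(P/Q_s) = (11)(18.4/295.40).

0.69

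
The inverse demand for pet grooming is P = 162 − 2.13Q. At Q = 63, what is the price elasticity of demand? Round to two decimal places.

-0.21

At Q = 63, P = 162 − 2.13(63) = 27.81.
dP/dQ = −2.13, so dQ/dP = 1/(−2.13) = -0.469.
ε = (dQ/dP)(P/Q) = (-0.469)(27.81/63).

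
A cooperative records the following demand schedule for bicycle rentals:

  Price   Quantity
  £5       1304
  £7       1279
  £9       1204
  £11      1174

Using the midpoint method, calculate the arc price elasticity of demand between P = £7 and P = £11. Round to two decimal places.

At P = 7, Q = 1279; at P = 11, Q = 1174.
ΔQ = -105, ΔP = 4. Midpoints: P̄ = 9.00, Q̄ = 1226.5.
ε = (ΔQ/ΔP)(P̄/Q̄) = (-105/4)(9.00/1226.5).

-0.19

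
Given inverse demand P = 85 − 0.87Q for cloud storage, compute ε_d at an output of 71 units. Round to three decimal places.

-0.376

At Q = 71, P = 85 − 0.87(71) = 23.23.
dP/dQ = −0.87, so dQ/dP = 1/(−0.87) = -1.149.
ε = (dQ/dP)(P/Q) = (-1.149)(23.23/71).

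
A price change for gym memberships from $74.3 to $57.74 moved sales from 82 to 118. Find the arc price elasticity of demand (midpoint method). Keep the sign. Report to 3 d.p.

-1.435

ΔQ = 118 − 82 = 36; ΔP = 57.74 − 74.3 = -16.56.
Midpoints: P̄ = 66.02, Q̄ = 100.0.
ε = (ΔQ/ΔP)(P̄/Q̄) = (36/-16.56)(66.02/100.0).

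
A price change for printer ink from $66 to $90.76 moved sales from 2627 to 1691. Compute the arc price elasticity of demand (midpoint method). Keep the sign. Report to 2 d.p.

ΔQ = 1691 − 2627 = -936; ΔP = 90.76 − 66 = 24.76.
Midpoints: P̄ = 78.38, Q̄ = 2159.0.
ε = (ΔQ/ΔP)(P̄/Q̄) = (-936/24.76)(78.38/2159.0).

-1.37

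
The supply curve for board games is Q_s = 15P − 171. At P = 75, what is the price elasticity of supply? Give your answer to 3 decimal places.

1.179

At P = 75, Q_s = 954.
dQ_s/dP = 15.
ε_s = (dQ_s/dP)(P/Q_s) = (15)(75/954).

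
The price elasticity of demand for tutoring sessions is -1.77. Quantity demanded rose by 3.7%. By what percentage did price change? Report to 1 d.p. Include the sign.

%ΔP ≈ %ΔQ / ε = (3.7%)/(-1.77) = -2.09%.

-2.1%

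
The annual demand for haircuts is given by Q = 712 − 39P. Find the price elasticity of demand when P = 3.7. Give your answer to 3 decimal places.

At P = 3.7, Q = 567.700.
dQ/dP = −39.
ε = (dQ/dP)(P/Q) = (-39)(3.7/567.700).
|ε| < 1, so demand is inelastic at this price.

-0.254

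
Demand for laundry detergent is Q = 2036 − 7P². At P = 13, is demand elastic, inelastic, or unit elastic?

Q = 853, dQ/dP = -182.
ε = (dQ/dP)(P/Q) ≈ -2.774.
|ε| = 2.77 > 1.

elastic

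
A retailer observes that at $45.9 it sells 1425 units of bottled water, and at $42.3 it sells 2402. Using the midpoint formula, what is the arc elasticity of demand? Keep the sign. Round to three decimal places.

-6.255

ΔQ = 2402 − 1425 = 977; ΔP = 42.3 − 45.9 = -3.6.
Midpoints: P̄ = 44.10, Q̄ = 1913.5.
ε = (ΔQ/ΔP)(P̄/Q̄) = (977/-3.6)(44.10/1913.5).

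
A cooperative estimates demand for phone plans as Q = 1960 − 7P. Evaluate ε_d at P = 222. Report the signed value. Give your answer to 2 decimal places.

At P = 222, Q = 406.
dQ/dP = −7.
ε = (dQ/dP)(P/Q) = (-7)(222/406).

-3.83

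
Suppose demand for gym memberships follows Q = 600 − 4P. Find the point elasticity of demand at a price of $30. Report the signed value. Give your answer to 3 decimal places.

-0.250

At P = 30, Q = 480.
dQ/dP = −4.
ε = (dQ/dP)(P/Q) = (-4)(30/480).
|ε| < 1, so demand is inelastic at this price.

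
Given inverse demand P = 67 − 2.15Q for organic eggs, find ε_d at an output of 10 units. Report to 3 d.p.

-2.116

At Q = 10, P = 67 − 2.15(10) = 45.50.
dP/dQ = −2.15, so dQ/dP = 1/(−2.15) = -0.465.
ε = (dQ/dP)(P/Q) = (-0.465)(45.50/10).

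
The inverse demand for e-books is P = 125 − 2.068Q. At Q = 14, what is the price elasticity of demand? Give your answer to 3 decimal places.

At Q = 14, P = 125 − 2.068(14) = 96.05.
dP/dQ = −2.068, so dQ/dP = 1/(−2.068) = -0.484.
ε = (dQ/dP)(P/Q) = (-0.484)(96.05/14).

-3.317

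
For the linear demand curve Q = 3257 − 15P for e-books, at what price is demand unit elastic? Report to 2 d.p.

For linear demand Q = a − bP, ε = −bP/(a − bP). |ε| = 1 when bP = a − bP, i.e. P = a/(2b).
P = 3257/(2·15) = 3257/30 = 108.5667.

108.57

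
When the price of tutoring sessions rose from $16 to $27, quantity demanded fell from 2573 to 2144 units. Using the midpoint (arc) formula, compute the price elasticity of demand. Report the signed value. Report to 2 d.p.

-0.36

ΔQ = 2144 − 2573 = -429; ΔP = 27 − 16 = 11.
Midpoints: P̄ = 21.50, Q̄ = 2358.5.
ε = (ΔQ/ΔP)(P̄/Q̄) = (-429/11)(21.50/2358.5).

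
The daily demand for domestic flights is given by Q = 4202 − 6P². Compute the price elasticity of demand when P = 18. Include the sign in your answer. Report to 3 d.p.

At P = 18, Q = 2258.
dQ/dP = −12P = -216.
ε = (dQ/dP)(P/Q) = (-216)(18/2258).
|ε| > 1, so demand is elastic at this price.

-1.722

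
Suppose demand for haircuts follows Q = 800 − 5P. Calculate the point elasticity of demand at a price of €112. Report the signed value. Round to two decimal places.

At P = 112, Q = 240.
dQ/dP = −5.
ε = (dQ/dP)(P/Q) = (-5)(112/240).

-2.33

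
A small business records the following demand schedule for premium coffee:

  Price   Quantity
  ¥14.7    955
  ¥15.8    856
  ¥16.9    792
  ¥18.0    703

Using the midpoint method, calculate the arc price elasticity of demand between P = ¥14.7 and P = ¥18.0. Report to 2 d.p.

At P = 14.7, Q = 955; at P = 18.0, Q = 703.
ΔQ = -252, ΔP = 3.3. Midpoints: P̄ = 16.35, Q̄ = 829.0.
ε = (ΔQ/ΔP)(P̄/Q̄) = (-252/3.3)(16.35/829.0).

-1.51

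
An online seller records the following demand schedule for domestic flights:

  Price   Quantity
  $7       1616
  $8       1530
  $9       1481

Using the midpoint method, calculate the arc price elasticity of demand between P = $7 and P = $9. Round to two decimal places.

At P = 7, Q = 1616; at P = 9, Q = 1481.
ΔQ = -135, ΔP = 2. Midpoints: P̄ = 8.00, Q̄ = 1548.5.
ε = (ΔQ/ΔP)(P̄/Q̄) = (-135/2)(8.00/1548.5).

-0.35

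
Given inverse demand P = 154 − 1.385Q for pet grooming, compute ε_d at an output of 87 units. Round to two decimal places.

-0.28

At Q = 87, P = 154 − 1.385(87) = 33.50.
dP/dQ = −1.385, so dQ/dP = 1/(−1.385) = -0.722.
ε = (dQ/dP)(P/Q) = (-0.722)(33.50/87).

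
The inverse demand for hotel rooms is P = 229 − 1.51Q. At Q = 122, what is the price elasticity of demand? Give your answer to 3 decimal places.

At Q = 122, P = 229 − 1.51(122) = 44.78.
dP/dQ = −1.51, so dQ/dP = 1/(−1.51) = -0.662.
ε = (dQ/dP)(P/Q) = (-0.662)(44.78/122).

-0.243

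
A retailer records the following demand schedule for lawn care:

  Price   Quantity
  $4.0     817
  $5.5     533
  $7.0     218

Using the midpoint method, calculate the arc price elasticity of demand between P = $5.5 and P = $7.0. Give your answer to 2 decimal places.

-3.50

At P = 5.5, Q = 533; at P = 7.0, Q = 218.
ΔQ = -315, ΔP = 1.5. Midpoints: P̄ = 6.25, Q̄ = 375.5.
ε = (ΔQ/ΔP)(P̄/Q̄) = (-315/1.5)(6.25/375.5).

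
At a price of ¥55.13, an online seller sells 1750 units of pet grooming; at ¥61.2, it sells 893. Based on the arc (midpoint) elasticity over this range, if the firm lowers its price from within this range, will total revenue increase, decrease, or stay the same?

Arc ε = (-857/6.07)(58.17/1321.5) ≈ -6.214.
|ε| = 6.21 > 1, so demand is elastic. A price cut therefore raises total revenue.

increase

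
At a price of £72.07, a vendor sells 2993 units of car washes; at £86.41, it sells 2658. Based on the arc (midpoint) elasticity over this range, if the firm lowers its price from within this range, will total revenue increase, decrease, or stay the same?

decrease

Arc ε = (-335/14.34)(79.24/2825.5) ≈ -0.655.
|ε| = 0.66 < 1, so demand is inelastic. A price cut therefore reduces total revenue.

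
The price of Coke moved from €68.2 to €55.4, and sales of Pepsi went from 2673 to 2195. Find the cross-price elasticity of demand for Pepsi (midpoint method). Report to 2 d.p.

ΔQ_x = 2195 − 2673 = -478; ΔP_y = 55.4 − 68.2 = -12.8.
Midpoints: P̄_y = 61.80, Q̄_x = 2434.0.
ε_xy = (ΔQ_x/ΔP_y)(P̄_y/Q̄_x) = (-478/-12.8)(61.80/2434.0).
ε_xy > 0, so the goods are substitutes.

0.95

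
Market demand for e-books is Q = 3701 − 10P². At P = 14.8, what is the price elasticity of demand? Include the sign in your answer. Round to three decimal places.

-2.900

At P = 14.8, Q = 1510.600.
dQ/dP = −20P = -296.
ε = (dQ/dP)(P/Q) = (-296)(14.8/1510.600).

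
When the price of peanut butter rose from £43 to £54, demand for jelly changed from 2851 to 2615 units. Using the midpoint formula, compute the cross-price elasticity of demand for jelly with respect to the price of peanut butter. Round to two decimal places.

-0.38

ΔQ_x = 2615 − 2851 = -236; ΔP_y = 54 − 43 = 11.
Midpoints: P̄_y = 48.50, Q̄_x = 2733.0.
ε_xy = (ΔQ_x/ΔP_y)(P̄_y/Q̄_x) = (-236/11)(48.50/2733.0).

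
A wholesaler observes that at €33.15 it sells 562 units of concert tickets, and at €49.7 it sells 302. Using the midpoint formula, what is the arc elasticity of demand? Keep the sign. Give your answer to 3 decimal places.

-1.506

ΔQ = 302 − 562 = -260; ΔP = 49.7 − 33.15 = 16.55.
Midpoints: P̄ = 41.42, Q̄ = 432.0.
ε = (ΔQ/ΔP)(P̄/Q̄) = (-260/16.55)(41.42/432.0).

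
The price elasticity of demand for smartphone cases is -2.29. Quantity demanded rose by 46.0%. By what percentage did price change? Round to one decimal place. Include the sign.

%ΔP ≈ %ΔQ / ε = (46.0%)/(-2.29) = -20.09%.

-20.1%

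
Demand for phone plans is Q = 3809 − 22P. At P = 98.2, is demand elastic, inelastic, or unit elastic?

Q = 1648.600, dQ/dP = -22.
ε = (dQ/dP)(P/Q) ≈ -1.310.
|ε| = 1.31 > 1.

elastic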